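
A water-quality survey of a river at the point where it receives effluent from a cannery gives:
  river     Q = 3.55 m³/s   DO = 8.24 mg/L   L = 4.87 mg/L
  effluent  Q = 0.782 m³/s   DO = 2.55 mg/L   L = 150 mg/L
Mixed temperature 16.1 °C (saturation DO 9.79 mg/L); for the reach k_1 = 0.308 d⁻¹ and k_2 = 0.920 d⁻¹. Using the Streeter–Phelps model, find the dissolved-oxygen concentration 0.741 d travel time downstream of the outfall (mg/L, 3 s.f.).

Mixed DO = (3.55×8.24 + 0.782×2.55)/(3.55+0.782) = 31.25/4.332 = 7.213 mg/L.
Mixed L₀ = (3.55×4.87 + 0.782×150)/(4.332) = 134.6/4.332 = 31.07 mg/L.
Initial deficit D₀ = C_s − DO₀ = 9.79 − 7.213 = 2.577 mg/L.
D(0.741) = [0.308×31.07/(0.920−0.308)](e^(−0.308×0.741) − e^(−0.920×0.741)) + 2.577 e^(−0.920×0.741)
= 15.64 × (0.7959 − 0.5057) + 2.577 × 0.5057 = 5.841 mg/L.
DO = 9.79 − 5.841 = 3.949 mg/L.

DO ≈ 3.95 mg/L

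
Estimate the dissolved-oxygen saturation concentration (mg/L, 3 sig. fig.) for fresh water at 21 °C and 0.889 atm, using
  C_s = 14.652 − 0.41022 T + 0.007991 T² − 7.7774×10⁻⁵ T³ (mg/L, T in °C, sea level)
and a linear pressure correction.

C_s ≈ 7.86 mg/L

At sea level: C_s = 14.652 − 0.41022×21 + 0.007991×21² − 7.7774×10⁻⁵×21³ = 8.841 mg/L.
Pressure correction: C_s' = 8.841 × 0.889 = 7.860 mg/L.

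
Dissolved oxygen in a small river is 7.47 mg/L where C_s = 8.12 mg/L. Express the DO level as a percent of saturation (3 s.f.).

% saturation = C/C_s × 100 = 7.47/8.12 × 100 = 92.0 %.

92.0 % saturation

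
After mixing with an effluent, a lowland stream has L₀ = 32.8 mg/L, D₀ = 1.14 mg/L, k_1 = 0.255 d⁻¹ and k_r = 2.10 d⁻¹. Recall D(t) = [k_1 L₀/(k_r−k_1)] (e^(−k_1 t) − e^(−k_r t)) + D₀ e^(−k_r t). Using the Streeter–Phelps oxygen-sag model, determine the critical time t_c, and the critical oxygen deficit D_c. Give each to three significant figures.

t_c = [1/(k_r−k_1)] ln[(k_r/k_1)(1 − D₀(k_r−k_1)/(k_1 L₀))]
= [1/(2.10−0.255)] ln[(2.10/0.255)(1 − 1.14×1.845/(0.255×32.8))]
= (1/1.845) ln[8.235 × 0.7485] = 0.5420 × ln(6.164) = 0.5420 × 1.819 = 0.9858 d.
L(t_c) = L₀ e^(−k_1 t_c) = 32.8 × 0.7777 = 25.51 mg/L, and at the critical point k_r D_c = k_1 L, so D_c = (0.255/2.10) × 25.51 = 3.098 mg/L.

t_c ≈ 0.986 d; D_c ≈ 3.10 mg/L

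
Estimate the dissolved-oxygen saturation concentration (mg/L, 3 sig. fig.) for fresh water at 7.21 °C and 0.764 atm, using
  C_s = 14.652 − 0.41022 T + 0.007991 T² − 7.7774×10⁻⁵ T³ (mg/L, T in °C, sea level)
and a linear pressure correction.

At sea level: C_s = 14.652 − 0.41022×7.21 + 0.007991×7.21² − 7.7774×10⁻⁵×7.21³ = 12.08 mg/L.
Pressure correction: C_s' = 12.08 × 0.764 = 9.230 mg/L.

C_s ≈ 9.23 mg/L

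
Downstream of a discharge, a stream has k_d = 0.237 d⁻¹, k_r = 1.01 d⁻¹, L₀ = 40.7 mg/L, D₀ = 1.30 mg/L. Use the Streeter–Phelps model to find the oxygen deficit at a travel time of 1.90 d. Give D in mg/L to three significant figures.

D ≈ 6.31 mg/L

k_d L₀/(k_r−k_d) = 0.237×40.7/(1.01−0.237) = 9.646/0.7730 = 12.48 mg/L.
e^(−k_d t) = e^(−0.237×1.900) = 0.6374; e^(−k_r t) = e^(−1.01×1.900) = 0.1468.
D = 12.48 × (0.6374 − 0.1468) + 1.30 × 0.1468 = 6.123 + 0.1908 = 6.314 mg/L.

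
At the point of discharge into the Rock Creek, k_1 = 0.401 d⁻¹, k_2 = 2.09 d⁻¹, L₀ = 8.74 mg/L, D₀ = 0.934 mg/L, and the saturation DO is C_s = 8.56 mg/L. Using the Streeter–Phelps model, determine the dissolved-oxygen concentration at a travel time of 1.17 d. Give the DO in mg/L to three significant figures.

k_1 L₀/(k_2−k_1) = 0.401×8.74/(2.09−0.401) = 3.505/1.689 = 2.075 mg/L.
e^(−k_1 t) = e^(−0.401×1.170) = 0.6255; e^(−k_2 t) = e^(−2.09×1.170) = 0.08670.
D = 2.075 × (0.6255 − 0.08670) + 0.934 × 0.08670 = 1.118 + 0.08098 = 1.199 mg/L.
DO = C_s − D = 8.56 − 1.199 = 7.361 mg/L.

DO ≈ 7.36 mg/L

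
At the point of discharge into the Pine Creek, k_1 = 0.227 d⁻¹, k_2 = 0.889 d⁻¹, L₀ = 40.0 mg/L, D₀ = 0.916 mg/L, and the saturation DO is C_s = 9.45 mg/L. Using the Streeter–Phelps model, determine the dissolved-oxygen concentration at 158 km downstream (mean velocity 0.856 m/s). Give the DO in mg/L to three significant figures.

DO ≈ 2.92 mg/L

Travel time t = x/v = 158 km / (0.856 m/s) = 158000 m / 0.856 m/s = 184600 s = 2.136 d.
k_1 L₀/(k_2−k_1) = 0.227×40.0/(0.889−0.227) = 9.080/0.6620 = 13.72 mg/L.
e^(−k_1 t) = e^(−0.227×2.136) = 0.6157; e^(−k_2 t) = e^(−0.889×2.136) = 0.1497.
D = 13.72 × (0.6157 − 0.1497) + 0.916 × 0.1497 = 6.392 + 0.1371 = 6.529 mg/L.
DO = C_s − D = 9.45 − 6.529 = 2.921 mg/L.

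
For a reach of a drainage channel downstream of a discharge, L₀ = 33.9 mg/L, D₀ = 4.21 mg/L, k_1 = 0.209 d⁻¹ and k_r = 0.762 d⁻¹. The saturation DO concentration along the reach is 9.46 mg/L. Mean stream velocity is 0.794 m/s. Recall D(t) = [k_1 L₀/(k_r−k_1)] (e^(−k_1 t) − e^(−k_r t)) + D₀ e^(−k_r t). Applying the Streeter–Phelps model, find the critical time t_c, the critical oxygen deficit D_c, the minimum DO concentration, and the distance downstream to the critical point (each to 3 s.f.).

With k_r/k_1 = 3.646 and 1 − D₀(k_r−k_1)/(k_1 L₀) = 0.6714,
t_c = ln(3.646 × 0.6714) / (0.762 − 0.209) = ln(2.448) / 0.5530 = 0.8952/0.5530 = 1.619 d.
L(t_c) = L₀ e^(−k_1 t_c) = 33.9 × 0.7130 = 24.17 mg/L, and at the critical point k_r D_c = k_1 L, so D_c = (0.209/0.762) × 24.17 = 6.629 mg/L.
Minimum DO = C_s − D_c = 9.46 − 6.629 = 2.831 mg/L.
x_c = v t_c = 0.794 m/s × 1.619 d × 86400 s/d = 111100 m ≈ 111 km.

t_c ≈ 1.62 d; D_c ≈ 6.63 mg/L; min DO ≈ 2.83 mg/L; x_c ≈ 111 km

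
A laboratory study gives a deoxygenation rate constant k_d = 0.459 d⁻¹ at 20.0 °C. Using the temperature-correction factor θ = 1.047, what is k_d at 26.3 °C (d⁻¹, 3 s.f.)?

k_d ≈ 0.613 d⁻¹

k_d(T₂) = k_d(T₁) · θ^(T₂−T₁) = 0.459 × 1.047^(26.3−20.0)
= 0.459 × 1.047^6.30 = 0.459 × 1.336 = 0.6130 d⁻¹.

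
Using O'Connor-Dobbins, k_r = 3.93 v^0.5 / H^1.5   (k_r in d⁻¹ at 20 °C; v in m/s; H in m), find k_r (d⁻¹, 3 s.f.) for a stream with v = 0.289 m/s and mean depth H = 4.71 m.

k_r = 3.93 × 0.289^0.5 / 4.71^1.5 = 3.93 × 0.5376 / 10.22 = 0.2067 d⁻¹.

k_r ≈ 0.207 d⁻¹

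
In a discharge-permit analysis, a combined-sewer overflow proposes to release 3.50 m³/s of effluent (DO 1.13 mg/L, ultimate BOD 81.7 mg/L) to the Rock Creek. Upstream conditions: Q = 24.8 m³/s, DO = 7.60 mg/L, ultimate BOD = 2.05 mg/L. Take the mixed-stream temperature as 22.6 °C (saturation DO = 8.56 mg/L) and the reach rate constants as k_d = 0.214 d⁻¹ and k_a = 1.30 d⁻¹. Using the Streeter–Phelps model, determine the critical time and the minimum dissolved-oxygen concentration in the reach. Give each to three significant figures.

t_c ≈ 0.383 d; minimum DO ≈ 6.75 mg/L

Mixed DO = (24.8×7.60 + 3.50×1.13)/(24.8+3.50) = 192.4/28.30 = 6.800 mg/L.
Mixed L₀ = (24.8×2.05 + 3.50×81.7)/(28.30) = 336.8/28.30 = 11.90 mg/L.
Initial deficit D₀ = C_s − DO₀ = 8.56 − 6.800 = 1.760 mg/L.
t_c = (1/1.086) ln[(1.30/0.214)(1 − 1.760×1.086/(0.214×11.90))] = 0.9208 × ln(1.515) = 0.3826 d.
D_c = (0.214/1.30) × 11.90 × e^(−0.214×0.3826) = 0.1646 × 11.90 × 0.9214 = 1.805 mg/L.
Minimum DO = 8.56 − 1.805 = 6.755 mg/L.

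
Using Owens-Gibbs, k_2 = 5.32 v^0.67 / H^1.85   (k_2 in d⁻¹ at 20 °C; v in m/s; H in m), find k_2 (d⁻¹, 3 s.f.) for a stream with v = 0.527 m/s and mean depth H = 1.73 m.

k_2 ≈ 1.26 d⁻¹

k_2 = 5.32 × 0.527^0.67 / 1.73^1.85 = 5.32 × 0.6510 / 2.757 = 1.256 d⁻¹.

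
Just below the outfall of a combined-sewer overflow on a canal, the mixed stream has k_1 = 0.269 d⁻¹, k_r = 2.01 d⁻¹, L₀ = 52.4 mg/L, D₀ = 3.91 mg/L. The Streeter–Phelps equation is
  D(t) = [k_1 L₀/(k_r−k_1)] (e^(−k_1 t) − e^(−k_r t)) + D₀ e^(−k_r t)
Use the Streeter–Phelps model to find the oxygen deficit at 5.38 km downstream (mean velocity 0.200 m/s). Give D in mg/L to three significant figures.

Travel time t = x/v = 5.38 km / (0.200 m/s) = 5380 m / 0.200 m/s = 26900 s = 0.3113 d.
k_1 L₀/(k_r−k_1) = 0.269×52.4/(2.01−0.269) = 14.10/1.741 = 8.096 mg/L.
e^(−k_1 t) = e^(−0.269×0.3113) = 0.9197; e^(−k_r t) = e^(−2.01×0.3113) = 0.5348.
D = 8.096 × (0.9197 − 0.5348) + 3.91 × 0.5348 = 3.116 + 2.091 = 5.207 mg/L.

D ≈ 5.21 mg/L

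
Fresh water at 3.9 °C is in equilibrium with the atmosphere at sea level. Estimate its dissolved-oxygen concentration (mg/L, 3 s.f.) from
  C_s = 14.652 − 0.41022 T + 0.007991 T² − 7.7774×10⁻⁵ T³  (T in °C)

C_s = 14.652 − 0.41022×3.9 + 0.007991×3.9² − 7.7774×10⁻⁵×3.9³ = 13.17 mg/L.

C_s ≈ 13.2 mg/L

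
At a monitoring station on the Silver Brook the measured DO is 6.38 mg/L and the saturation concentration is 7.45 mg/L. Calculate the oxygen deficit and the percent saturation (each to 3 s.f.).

D = C_s − C = 7.45 − 6.38 = 1.07 mg/L.
% saturation = 6.38/7.45 × 100 = 85.6 %.

D ≈ 1.07 mg/L; 85.6 % saturation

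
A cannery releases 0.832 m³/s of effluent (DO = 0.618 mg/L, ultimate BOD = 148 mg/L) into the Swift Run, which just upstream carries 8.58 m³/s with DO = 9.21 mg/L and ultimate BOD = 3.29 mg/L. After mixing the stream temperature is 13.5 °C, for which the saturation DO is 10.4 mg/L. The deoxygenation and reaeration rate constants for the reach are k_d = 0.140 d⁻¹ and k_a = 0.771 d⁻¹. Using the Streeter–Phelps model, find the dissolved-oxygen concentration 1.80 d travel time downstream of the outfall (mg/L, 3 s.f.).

DO ≈ 8.03 mg/L

Mixed DO = (8.58×9.21 + 0.832×0.618)/(8.58+0.832) = 79.54/9.412 = 8.450 mg/L.
Mixed L₀ = (8.58×3.29 + 0.832×148)/(9.412) = 151.4/9.412 = 16.08 mg/L.
Initial deficit D₀ = C_s − DO₀ = 10.4 − 8.450 = 1.950 mg/L.
D(1.80) = [0.140×16.08/(0.771−0.140)](e^(−0.140×1.80) − e^(−0.771×1.80)) + 1.950 e^(−0.771×1.80)
= 3.568 × (0.7772 − 0.2496) + 1.950 × 0.2496 = 2.369 mg/L.
DO = 10.4 − 2.369 = 8.031 mg/L.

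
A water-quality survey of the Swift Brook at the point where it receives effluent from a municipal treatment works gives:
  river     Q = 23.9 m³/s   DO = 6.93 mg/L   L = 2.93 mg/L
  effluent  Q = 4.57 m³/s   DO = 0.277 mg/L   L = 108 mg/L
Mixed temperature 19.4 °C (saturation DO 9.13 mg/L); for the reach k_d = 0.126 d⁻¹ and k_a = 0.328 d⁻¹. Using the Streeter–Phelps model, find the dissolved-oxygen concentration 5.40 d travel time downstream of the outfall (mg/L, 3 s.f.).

DO ≈ 4.42 mg/L

Mixed DO = (23.9×6.93 + 4.57×0.277)/(23.9+4.57) = 166.9/28.47 = 5.862 mg/L.
Mixed L₀ = (23.9×2.93 + 4.57×108)/(28.47) = 563.6/28.47 = 19.80 mg/L.
Initial deficit D₀ = C_s − DO₀ = 9.13 − 5.862 = 3.268 mg/L.
D(5.40) = [0.126×19.80/(0.328−0.126)](e^(−0.126×5.40) − e^(−0.328×5.40)) + 3.268 e^(−0.328×5.40)
= 12.35 × (0.5064 − 0.1701) + 3.268 × 0.1701 = 4.708 mg/L.
DO = 9.13 − 4.708 = 4.422 mg/L.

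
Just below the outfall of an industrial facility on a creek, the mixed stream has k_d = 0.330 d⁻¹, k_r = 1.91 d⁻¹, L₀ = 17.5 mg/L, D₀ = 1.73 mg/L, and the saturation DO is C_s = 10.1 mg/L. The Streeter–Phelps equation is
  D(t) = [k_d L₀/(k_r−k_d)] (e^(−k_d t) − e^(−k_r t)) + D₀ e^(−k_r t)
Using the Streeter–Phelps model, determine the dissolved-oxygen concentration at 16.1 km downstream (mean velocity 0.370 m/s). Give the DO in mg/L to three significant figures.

DO ≈ 7.74 mg/L

Travel time t = x/v = 16.1 km / (0.370 m/s) = 16100 m / 0.370 m/s = 43510 s = 0.5036 d.
k_d L₀/(k_r−k_d) = 0.330×17.5/(1.91−0.330) = 5.775/1.580 = 3.655 mg/L.
e^(−k_d t) = e^(−0.330×0.5036) = 0.8469; e^(−k_r t) = e^(−1.91×0.5036) = 0.3822.
D = 3.655 × (0.8469 − 0.3822) + 1.73 × 0.3822 = 1.699 + 0.6611 = 2.360 mg/L.
DO = C_s − D = 10.1 − 2.360 = 7.740 mg/L.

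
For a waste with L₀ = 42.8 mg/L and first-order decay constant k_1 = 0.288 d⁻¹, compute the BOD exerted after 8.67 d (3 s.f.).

y_t = L₀(1 − e^(−k_1 t)) = 42.8 × (1 − e^(−0.288×8.67))
= 42.8 × (1 − 0.08233) = 42.8 × 0.9177 = 39.28 mg/L.

y ≈ 39.3 mg/L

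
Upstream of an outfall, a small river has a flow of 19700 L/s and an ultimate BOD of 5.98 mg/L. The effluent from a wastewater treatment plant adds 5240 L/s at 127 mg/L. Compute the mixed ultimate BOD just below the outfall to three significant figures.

31.4 mg/L

Flow-weighted mixing: C = (Q_r C_r + Q_w C_w)/(Q_r + Q_w)
= (19700×5.98 + 5240×127)/(19700 + 5240) = 783300/24940 = 31.41 mg/L.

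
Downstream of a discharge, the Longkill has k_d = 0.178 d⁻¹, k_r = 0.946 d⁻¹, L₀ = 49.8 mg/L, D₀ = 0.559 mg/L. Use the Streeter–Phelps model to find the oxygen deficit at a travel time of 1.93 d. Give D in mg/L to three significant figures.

D ≈ 6.42 mg/L

k_d L₀/(k_r−k_d) = 0.178×49.8/(0.946−0.178) = 8.864/0.7680 = 11.54 mg/L.
e^(−k_d t) = e^(−0.178×1.930) = 0.7093; e^(−k_r t) = e^(−0.946×1.930) = 0.1611.
D = 11.54 × (0.7093 − 0.1611) + 0.559 × 0.1611 = 6.327 + 0.09005 = 6.417 mg/L.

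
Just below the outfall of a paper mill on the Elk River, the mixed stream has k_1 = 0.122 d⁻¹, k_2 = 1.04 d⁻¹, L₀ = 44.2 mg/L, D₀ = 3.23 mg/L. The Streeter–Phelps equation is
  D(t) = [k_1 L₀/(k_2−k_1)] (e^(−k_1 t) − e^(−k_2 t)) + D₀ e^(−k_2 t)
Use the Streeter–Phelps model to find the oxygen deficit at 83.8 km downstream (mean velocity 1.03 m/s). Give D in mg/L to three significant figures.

Travel time t = x/v = 83.8 km / (1.03 m/s) = 83800 m / 1.03 m/s = 81360 s = 0.9417 d.
k_1 L₀/(k_2−k_1) = 0.122×44.2/(1.04−0.122) = 5.392/0.9180 = 5.874 mg/L.
e^(−k_1 t) = e^(−0.122×0.9417) = 0.8915; e^(−k_2 t) = e^(−1.04×0.9417) = 0.3756.
D = 5.874 × (0.8915 − 0.3756) + 3.23 × 0.3756 = 3.030 + 1.213 = 4.244 mg/L.

D ≈ 4.24 mg/L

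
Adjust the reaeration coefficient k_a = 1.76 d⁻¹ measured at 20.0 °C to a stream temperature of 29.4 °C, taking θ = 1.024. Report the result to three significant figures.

k_a(T₂) = k_a(T₁) · θ^(T₂−T₁) = 1.76 × 1.024^(29.4−20.0)
= 1.76 × 1.024^9.40 = 1.76 × 1.250 = 2.200 d⁻¹.

k_a ≈ 2.20 d⁻¹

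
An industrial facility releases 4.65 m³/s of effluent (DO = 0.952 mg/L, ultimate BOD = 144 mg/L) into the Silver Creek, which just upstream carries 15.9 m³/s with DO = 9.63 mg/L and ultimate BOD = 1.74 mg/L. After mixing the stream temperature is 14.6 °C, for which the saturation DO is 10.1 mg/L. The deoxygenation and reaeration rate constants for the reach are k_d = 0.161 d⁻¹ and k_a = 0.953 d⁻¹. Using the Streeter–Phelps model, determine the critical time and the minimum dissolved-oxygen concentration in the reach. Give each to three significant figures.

t_c ≈ 1.70 d; minimum DO ≈ 5.74 mg/L

Mixed DO = (15.9×9.63 + 4.65×0.952)/(15.9+4.65) = 157.5/20.55 = 7.666 mg/L.
Mixed L₀ = (15.9×1.74 + 4.65×144)/(20.55) = 697.3/20.55 = 33.93 mg/L.
Initial deficit D₀ = C_s − DO₀ = 10.1 − 7.666 = 2.434 mg/L.
t_c = (1/0.7920) ln[(0.953/0.161)(1 − 2.434×0.7920/(0.161×33.93))] = 1.263 × ln(3.831) = 1.696 d.
D_c = (0.161/0.953) × 33.93 × e^(−0.161×1.696) = 0.1689 × 33.93 × 0.7611 = 4.363 mg/L.
Minimum DO = 10.1 − 4.363 = 5.737 mg/L.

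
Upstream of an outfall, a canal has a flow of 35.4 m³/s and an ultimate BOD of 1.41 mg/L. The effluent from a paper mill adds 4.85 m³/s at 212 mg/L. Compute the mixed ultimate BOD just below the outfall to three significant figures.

Flow-weighted mixing: C = (Q_r C_r + Q_w C_w)/(Q_r + Q_w)
= (35.4×1.41 + 4.85×212)/(35.4 + 4.85) = 1078/40.25 = 26.79 mg/L.

26.8 mg/L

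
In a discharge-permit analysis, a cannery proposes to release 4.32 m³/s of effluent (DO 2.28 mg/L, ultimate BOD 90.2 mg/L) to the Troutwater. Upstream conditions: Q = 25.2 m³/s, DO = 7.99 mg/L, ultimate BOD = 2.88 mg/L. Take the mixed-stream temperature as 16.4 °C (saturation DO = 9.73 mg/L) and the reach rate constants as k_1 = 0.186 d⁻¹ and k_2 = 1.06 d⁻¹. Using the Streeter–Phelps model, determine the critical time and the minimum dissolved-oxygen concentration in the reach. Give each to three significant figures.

Mixed DO = (25.2×7.99 + 4.32×2.28)/(25.2+4.32) = 211.2/29.52 = 7.154 mg/L.
Mixed L₀ = (25.2×2.88 + 4.32×90.2)/(29.52) = 462.2/29.52 = 15.66 mg/L.
Initial deficit D₀ = C_s − DO₀ = 9.73 − 7.154 = 2.576 mg/L.
t_c = (1/0.8740) ln[(1.06/0.186)(1 − 2.576×0.8740/(0.186×15.66))] = 1.144 × ln(1.294) = 0.2951 d.
D_c = (0.186/1.06) × 15.66 × e^(−0.186×0.2951) = 0.1755 × 15.66 × 0.9466 = 2.601 mg/L.
Minimum DO = 9.73 − 2.601 = 7.129 mg/L.

t_c ≈ 0.295 d; minimum DO ≈ 7.13 mg/L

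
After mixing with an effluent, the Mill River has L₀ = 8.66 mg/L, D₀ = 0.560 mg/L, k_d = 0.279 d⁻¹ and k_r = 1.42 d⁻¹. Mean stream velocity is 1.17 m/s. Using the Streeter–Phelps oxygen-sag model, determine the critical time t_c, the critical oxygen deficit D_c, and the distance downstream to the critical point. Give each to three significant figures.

t_c ≈ 1.16 d; D_c ≈ 1.23 mg/L; x_c ≈ 117 km

t_c = [1/(k_r−k_d)] ln[(k_r/k_d)(1 − D₀(k_r−k_d)/(k_d L₀))]
= [1/(1.42−0.279)] ln[(1.42/0.279)(1 − 0.560×1.141/(0.279×8.66))]
= (1/1.141) ln[5.090 × 0.7355] = 0.8764 × ln(3.744) = 0.8764 × 1.320 = 1.157 d.
D_c = (k_d/k_r) L₀ e^(−k_d t_c) = (0.279/1.42) × 8.66 × e^(−0.279×1.157) = 0.1965 × 8.66 × 0.7241 = 1.232 mg/L.
x_c = v t_c = 1.17 m/s × 1.157 d × 86400 s/d = 117000 m ≈ 117 km.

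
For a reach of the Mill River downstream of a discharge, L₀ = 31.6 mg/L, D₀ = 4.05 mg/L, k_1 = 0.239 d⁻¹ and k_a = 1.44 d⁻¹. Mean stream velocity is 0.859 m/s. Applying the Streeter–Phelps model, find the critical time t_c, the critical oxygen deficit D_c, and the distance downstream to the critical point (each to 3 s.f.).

t_c ≈ 0.635 d; D_c ≈ 4.51 mg/L; x_c ≈ 47.2 km

t_c = [1/(k_a−k_1)] ln[(k_a/k_1)(1 − D₀(k_a−k_1)/(k_1 L₀))]
= [1/(1.44−0.239)] ln[(1.44/0.239)(1 − 4.05×1.201/(0.239×31.6))]
= (1/1.201) ln[6.025 × 0.3560] = 0.8326 × ln(2.145) = 0.8326 × 0.7630 = 0.6353 d.
L(t_c) = L₀ e^(−k_1 t_c) = 31.6 × 0.8591 = 27.15 mg/L, and at the critical point k_a D_c = k_1 L, so D_c = (0.239/1.44) × 27.15 = 4.506 mg/L.
x_c = v t_c = 0.859 m/s × 0.6353 d × 86400 s/d = 47150 m ≈ 47.2 km.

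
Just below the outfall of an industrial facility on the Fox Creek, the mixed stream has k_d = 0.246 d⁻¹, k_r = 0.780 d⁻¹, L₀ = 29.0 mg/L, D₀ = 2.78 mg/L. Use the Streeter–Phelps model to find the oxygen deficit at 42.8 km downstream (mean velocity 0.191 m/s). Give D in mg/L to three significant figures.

D ≈ 5.66 mg/L

Travel time t = x/v = 42.8 km / (0.191 m/s) = 42800 m / 0.191 m/s = 224100 s = 2.594 d.
k_d L₀/(k_r−k_d) = 0.246×29.0/(0.780−0.246) = 7.134/0.5340 = 13.36 mg/L.
e^(−k_d t) = e^(−0.246×2.594) = 0.5283; e^(−k_r t) = e^(−0.780×2.594) = 0.1323.
D = 13.36 × (0.5283 − 0.1323) + 2.78 × 0.1323 = 5.291 + 0.3677 = 5.659 mg/L.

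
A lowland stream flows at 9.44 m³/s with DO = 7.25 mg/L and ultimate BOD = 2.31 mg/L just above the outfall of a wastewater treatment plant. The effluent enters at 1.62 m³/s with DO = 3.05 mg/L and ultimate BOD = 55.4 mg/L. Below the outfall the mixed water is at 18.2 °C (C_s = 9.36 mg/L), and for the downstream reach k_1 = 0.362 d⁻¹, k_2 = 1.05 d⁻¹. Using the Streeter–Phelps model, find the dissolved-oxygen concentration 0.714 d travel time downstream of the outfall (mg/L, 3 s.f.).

DO ≈ 6.48 mg/L

Mixed DO = (9.44×7.25 + 1.62×3.05)/(9.44+1.62) = 73.38/11.06 = 6.635 mg/L.
Mixed L₀ = (9.44×2.31 + 1.62×55.4)/(11.06) = 111.6/11.06 = 10.09 mg/L.
Initial deficit D₀ = C_s − DO₀ = 9.36 − 6.635 = 2.725 mg/L.
D(0.714) = [0.362×10.09/(1.05−0.362)](e^(−0.362×0.714) − e^(−1.05×0.714)) + 2.725 e^(−1.05×0.714)
= 5.307 × (0.7722 − 0.4725) + 2.725 × 0.4725 = 2.878 mg/L.
DO = 9.36 − 2.878 = 6.482 mg/L.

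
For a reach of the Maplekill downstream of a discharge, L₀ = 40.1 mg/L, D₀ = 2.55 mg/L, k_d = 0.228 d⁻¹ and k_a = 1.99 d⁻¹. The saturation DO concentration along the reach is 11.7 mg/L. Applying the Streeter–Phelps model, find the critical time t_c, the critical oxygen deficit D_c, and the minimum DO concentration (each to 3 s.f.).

t_c ≈ 0.846 d; D_c ≈ 3.79 mg/L; min DO ≈ 7.91 mg/L

With k_a/k_d = 8.728 and 1 − D₀(k_a−k_d)/(k_d L₀) = 0.5086,
t_c = ln(8.728 × 0.5086) / (1.99 − 0.228) = ln(4.439) / 1.762 = 1.490/1.762 = 0.8458 d.
L(t_c) = L₀ e^(−k_d t_c) = 40.1 × 0.8246 = 33.07 mg/L, and at the critical point k_a D_c = k_d L, so D_c = (0.228/1.99) × 33.07 = 3.789 mg/L.
Minimum DO = C_s − D_c = 11.7 − 3.789 = 7.911 mg/L.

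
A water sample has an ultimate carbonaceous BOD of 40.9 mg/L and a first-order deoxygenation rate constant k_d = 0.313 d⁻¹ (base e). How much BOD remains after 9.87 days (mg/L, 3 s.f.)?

L_t = L₀ e^(−k_d t) = 40.9 × e^(−0.313×9.87) = 40.9 × 0.04553 = 1.862 mg/L.

L ≈ 1.86 mg/L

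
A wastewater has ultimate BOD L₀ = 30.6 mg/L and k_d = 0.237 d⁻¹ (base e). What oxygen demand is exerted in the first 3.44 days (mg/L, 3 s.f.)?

y ≈ 17.1 mg/L

y_t = L₀(1 − e^(−k_d t)) = 30.6 × (1 − e^(−0.237×3.44))
= 30.6 × (1 − 0.4425) = 30.6 × 0.5575 = 17.06 mg/L.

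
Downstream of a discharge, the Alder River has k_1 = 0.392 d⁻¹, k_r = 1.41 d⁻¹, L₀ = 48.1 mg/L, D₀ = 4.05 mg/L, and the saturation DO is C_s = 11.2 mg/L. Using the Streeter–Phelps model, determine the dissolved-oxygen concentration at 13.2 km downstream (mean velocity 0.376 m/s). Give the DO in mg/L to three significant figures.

DO ≈ 3.57 mg/L

Travel time t = x/v = 13.2 km / (0.376 m/s) = 13200 m / 0.376 m/s = 35110 s = 0.4063 d.
k_1 L₀/(k_r−k_1) = 0.392×48.1/(1.41−0.392) = 18.86/1.018 = 18.52 mg/L.
e^(−k_1 t) = e^(−0.392×0.4063) = 0.8528; e^(−k_r t) = e^(−1.41×0.4063) = 0.5639.
D = 18.52 × (0.8528 − 0.5639) + 4.05 × 0.5639 = 5.351 + 2.284 = 7.634 mg/L.
DO = C_s − D = 11.2 − 7.634 = 3.566 mg/L.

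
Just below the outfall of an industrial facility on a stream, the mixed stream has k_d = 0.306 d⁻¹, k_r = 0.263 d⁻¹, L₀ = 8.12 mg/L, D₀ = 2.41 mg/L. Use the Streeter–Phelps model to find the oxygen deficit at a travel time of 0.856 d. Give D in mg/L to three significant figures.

D ≈ 3.59 mg/L

k_d L₀/(k_r−k_d) = 0.306×8.12/(0.263−0.306) = 2.485/-0.04300 = -57.78 mg/L.
e^(−k_d t) = e^(−0.306×0.8560) = 0.7696; e^(−k_r t) = e^(−0.263×0.8560) = 0.7984.
D = -57.78 × (0.7696 − 0.7984) + 2.41 × 0.7984 = 1.667 + 1.924 = 3.591 mg/L.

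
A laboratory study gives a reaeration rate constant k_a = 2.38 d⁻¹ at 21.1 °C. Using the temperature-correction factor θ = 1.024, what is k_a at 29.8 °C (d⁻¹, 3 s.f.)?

k_a(T₂) = k_a(T₁) · θ^(T₂−T₁) = 2.38 × 1.024^(29.8−21.1)
= 2.38 × 1.024^8.70 = 2.38 × 1.229 = 2.925 d⁻¹.

k_a ≈ 2.93 d⁻¹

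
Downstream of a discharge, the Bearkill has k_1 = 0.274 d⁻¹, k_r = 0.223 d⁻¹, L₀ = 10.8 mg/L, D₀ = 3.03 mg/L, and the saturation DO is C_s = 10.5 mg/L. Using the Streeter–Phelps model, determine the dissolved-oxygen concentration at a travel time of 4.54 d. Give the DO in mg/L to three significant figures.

k_1 L₀/(k_r−k_1) = 0.274×10.8/(0.223−0.274) = 2.959/-0.05100 = -58.02 mg/L.
e^(−k_1 t) = e^(−0.274×4.540) = 0.2882; e^(−k_r t) = e^(−0.223×4.540) = 0.3633.
D = -58.02 × (0.2882 − 0.3633) + 3.03 × 0.3633 = 4.357 + 1.101 = 5.458 mg/L.
DO = C_s − D = 10.5 − 5.458 = 5.042 mg/L.

DO ≈ 5.04 mg/L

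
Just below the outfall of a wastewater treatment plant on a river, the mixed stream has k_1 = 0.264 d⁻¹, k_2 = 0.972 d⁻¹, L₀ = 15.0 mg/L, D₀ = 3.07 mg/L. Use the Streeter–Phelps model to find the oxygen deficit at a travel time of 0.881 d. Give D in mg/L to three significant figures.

k_1 L₀/(k_2−k_1) = 0.264×15.0/(0.972−0.264) = 3.960/0.7080 = 5.593 mg/L.
e^(−k_1 t) = e^(−0.264×0.8810) = 0.7925; e^(−k_2 t) = e^(−0.972×0.8810) = 0.4247.
D = 5.593 × (0.7925 − 0.4247) + 3.07 × 0.4247 = 2.057 + 1.304 = 3.361 mg/L.

D ≈ 3.36 mg/L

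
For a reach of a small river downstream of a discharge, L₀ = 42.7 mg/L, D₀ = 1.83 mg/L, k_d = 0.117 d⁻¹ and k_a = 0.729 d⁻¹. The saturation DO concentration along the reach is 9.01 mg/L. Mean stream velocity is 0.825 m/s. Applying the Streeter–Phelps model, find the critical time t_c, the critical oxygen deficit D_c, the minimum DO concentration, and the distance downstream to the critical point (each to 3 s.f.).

At the critical point dD/dt = 0, so k_d L₀ e^(−k_d t) = k_a D. Substituting D(t) from the Streeter–Phelps equation and solving for t gives
t_c = ln[(k_a/k_d)(1 − D₀(k_a−k_d)/(k_d L₀))] / (k_a−k_d).
Here k_a−k_d = 0.6120 d⁻¹ and 1 − D₀(k_a−k_d)/(k_d L₀) = 1 − 1.83×0.6120/(0.117×42.7) = 0.7758, so
t_c = ln(6.231 × 0.7758) / 0.6120 = 1.576 / 0.6120 = 2.575 d.
L(t_c) = L₀ e^(−k_d t_c) = 42.7 × 0.7399 = 31.59 mg/L, and at the critical point k_a D_c = k_d L, so D_c = (0.117/0.729) × 31.59 = 5.071 mg/L.
Minimum DO = C_s − D_c = 9.01 − 5.071 = 3.939 mg/L.
x_c = v t_c = 0.825 m/s × 2.575 d × 86400 s/d = 183500 m ≈ 184 km.

t_c ≈ 2.57 d; D_c ≈ 5.07 mg/L; min DO ≈ 3.94 mg/L; x_c ≈ 184 km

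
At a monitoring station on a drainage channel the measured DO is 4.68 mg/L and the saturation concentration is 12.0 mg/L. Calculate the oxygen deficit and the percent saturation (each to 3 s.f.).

D ≈ 7.32 mg/L; 39.0 % saturation

D = C_s − C = 12.0 − 4.68 = 7.32 mg/L.
% saturation = 4.68/12.0 × 100 = 39.0 %.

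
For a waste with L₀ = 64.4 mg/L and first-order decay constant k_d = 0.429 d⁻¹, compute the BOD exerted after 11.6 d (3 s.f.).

y ≈ 64.0 mg/L

y_t = L₀(1 − e^(−k_d t)) = 64.4 × (1 − e^(−0.429×11.6))
= 64.4 × (1 − 0.006899) = 64.4 × 0.9931 = 63.96 mg/L.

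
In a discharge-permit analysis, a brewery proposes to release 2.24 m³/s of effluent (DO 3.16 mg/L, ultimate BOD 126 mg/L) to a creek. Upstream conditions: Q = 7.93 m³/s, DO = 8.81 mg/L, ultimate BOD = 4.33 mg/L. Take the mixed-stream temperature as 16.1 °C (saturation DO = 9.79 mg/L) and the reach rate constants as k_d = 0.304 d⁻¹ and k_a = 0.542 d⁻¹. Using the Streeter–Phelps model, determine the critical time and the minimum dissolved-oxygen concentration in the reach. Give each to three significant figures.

t_c ≈ 2.19 d; minimum DO ≈ 0.812 mg/L

Mixed DO = (7.93×8.81 + 2.24×3.16)/(7.93+2.24) = 76.94/10.17 = 7.566 mg/L.
Mixed L₀ = (7.93×4.33 + 2.24×126)/(10.17) = 316.6/10.17 = 31.13 mg/L.
Initial deficit D₀ = C_s − DO₀ = 9.79 − 7.566 = 2.224 mg/L.
t_c = (1/0.2380) ln[(0.542/0.304)(1 − 2.224×0.2380/(0.304×31.13))] = 4.202 × ln(1.683) = 2.188 d.
D_c = (0.304/0.542) × 31.13 × e^(−0.304×2.188) = 0.5609 × 31.13 × 0.5142 = 8.978 mg/L.
Minimum DO = 9.79 − 8.978 = 0.8115 mg/L.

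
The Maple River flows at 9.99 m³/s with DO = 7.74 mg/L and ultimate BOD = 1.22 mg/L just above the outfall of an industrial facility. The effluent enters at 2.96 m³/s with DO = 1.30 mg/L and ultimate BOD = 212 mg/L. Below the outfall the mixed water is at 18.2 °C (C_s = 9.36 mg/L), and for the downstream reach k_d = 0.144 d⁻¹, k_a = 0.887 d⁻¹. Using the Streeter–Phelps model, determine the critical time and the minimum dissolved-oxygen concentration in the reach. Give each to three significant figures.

t_c ≈ 1.92 d; minimum DO ≈ 3.28 mg/L

Mixed DO = (9.99×7.74 + 2.96×1.30)/(9.99+2.96) = 81.17/12.95 = 6.268 mg/L.
Mixed L₀ = (9.99×1.22 + 2.96×212)/(12.95) = 639.7/12.95 = 49.40 mg/L.
Initial deficit D₀ = C_s − DO₀ = 9.36 − 6.268 = 3.092 mg/L.
t_c = (1/0.7430) ln[(0.887/0.144)(1 − 3.092×0.7430/(0.144×49.40))] = 1.346 × ln(4.170) = 1.922 d.
D_c = (0.144/0.887) × 49.40 × e^(−0.144×1.922) = 0.1623 × 49.40 × 0.7582 = 6.081 mg/L.
Minimum DO = 9.36 − 6.081 = 3.279 mg/L.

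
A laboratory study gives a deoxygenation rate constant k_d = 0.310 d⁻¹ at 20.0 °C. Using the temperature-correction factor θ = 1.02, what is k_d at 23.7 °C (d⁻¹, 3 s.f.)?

k_d ≈ 0.334 d⁻¹

k_d(T₂) = k_d(T₁) · θ^(T₂−T₁) = 0.310 × 1.02^(23.7−20.0)
= 0.310 × 1.02^3.70 = 0.310 × 1.076 = 0.3336 d⁻¹.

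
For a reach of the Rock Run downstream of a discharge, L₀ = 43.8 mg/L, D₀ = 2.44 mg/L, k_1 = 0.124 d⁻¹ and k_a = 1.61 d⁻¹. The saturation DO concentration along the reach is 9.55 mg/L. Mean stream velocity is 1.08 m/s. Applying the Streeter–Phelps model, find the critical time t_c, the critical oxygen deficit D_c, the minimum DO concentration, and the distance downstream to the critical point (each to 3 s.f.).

t_c = [1/(k_a−k_1)] ln[(k_a/k_1)(1 − D₀(k_a−k_1)/(k_1 L₀))]
= [1/(1.61−0.124)] ln[(1.61/0.124)(1 − 2.44×1.486/(0.124×43.8))]
= (1/1.486) ln[12.98 × 0.3324] = 0.6729 × ln(4.316) = 0.6729 × 1.462 = 0.9841 d.
D_c = (k_1/k_a) L₀ e^(−k_1 t_c) = (0.124/1.61) × 43.8 × e^(−0.124×0.9841) = 0.07702 × 43.8 × 0.8851 = 2.986 mg/L.
Minimum DO = C_s − D_c = 9.55 − 2.986 = 6.564 mg/L.
x_c = v t_c = 1.08 m/s × 0.9841 d × 86400 s/d = 91820 m ≈ 91.8 km.

t_c ≈ 0.984 d; D_c ≈ 2.99 mg/L; min DO ≈ 6.56 mg/L; x_c ≈ 91.8 km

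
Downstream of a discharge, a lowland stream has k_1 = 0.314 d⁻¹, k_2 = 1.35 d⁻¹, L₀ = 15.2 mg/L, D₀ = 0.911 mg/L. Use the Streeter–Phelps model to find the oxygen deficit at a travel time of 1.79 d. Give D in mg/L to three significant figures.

D ≈ 2.30 mg/L

k_1 L₀/(k_2−k_1) = 0.314×15.2/(1.35−0.314) = 4.773/1.036 = 4.607 mg/L.
e^(−k_1 t) = e^(−0.314×1.790) = 0.5700; e^(−k_2 t) = e^(−1.35×1.790) = 0.08923.
D = 4.607 × (0.5700 − 0.08923) + 0.911 × 0.08923 = 2.215 + 0.08129 = 2.296 mg/L.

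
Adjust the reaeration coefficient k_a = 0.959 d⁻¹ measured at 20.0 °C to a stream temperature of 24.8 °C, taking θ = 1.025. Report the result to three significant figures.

k_a(T₂) = k_a(T₁) · θ^(T₂−T₁) = 0.959 × 1.025^(24.8−20.0)
= 0.959 × 1.025^4.80 = 0.959 × 1.126 = 1.080 d⁻¹.

k_a ≈ 1.08 d⁻¹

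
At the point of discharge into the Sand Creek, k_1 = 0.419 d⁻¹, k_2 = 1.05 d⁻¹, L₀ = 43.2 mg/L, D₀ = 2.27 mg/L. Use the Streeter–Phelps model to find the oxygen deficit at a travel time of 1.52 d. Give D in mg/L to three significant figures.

k_1 L₀/(k_2−k_1) = 0.419×43.2/(1.05−0.419) = 18.10/0.6310 = 28.69 mg/L.
e^(−k_1 t) = e^(−0.419×1.520) = 0.5289; e^(−k_2 t) = e^(−1.05×1.520) = 0.2027.
D = 28.69 × (0.5289 − 0.2027) + 2.27 × 0.2027 = 9.358 + 0.4601 = 9.818 mg/L.

D ≈ 9.82 mg/L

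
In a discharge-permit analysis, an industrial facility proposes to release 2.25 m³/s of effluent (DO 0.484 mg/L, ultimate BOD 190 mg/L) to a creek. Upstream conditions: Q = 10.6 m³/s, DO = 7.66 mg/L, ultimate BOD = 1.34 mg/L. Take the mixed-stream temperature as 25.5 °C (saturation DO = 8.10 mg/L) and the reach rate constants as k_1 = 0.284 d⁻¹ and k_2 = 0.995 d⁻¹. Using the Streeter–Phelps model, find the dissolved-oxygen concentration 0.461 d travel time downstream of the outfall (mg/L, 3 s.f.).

Mixed DO = (10.6×7.66 + 2.25×0.484)/(10.6+2.25) = 82.28/12.85 = 6.404 mg/L.
Mixed L₀ = (10.6×1.34 + 2.25×190)/(12.85) = 441.7/12.85 = 34.37 mg/L.
Initial deficit D₀ = C_s − DO₀ = 8.10 − 6.404 = 1.696 mg/L.
D(0.461) = [0.284×34.37/(0.995−0.284)](e^(−0.284×0.461) − e^(−0.995×0.461)) + 1.696 e^(−0.995×0.461)
= 13.73 × (0.8773 − 0.6321) + 1.696 × 0.6321 = 4.439 mg/L.
DO = 8.10 − 4.439 = 3.661 mg/L.

DO ≈ 3.66 mg/L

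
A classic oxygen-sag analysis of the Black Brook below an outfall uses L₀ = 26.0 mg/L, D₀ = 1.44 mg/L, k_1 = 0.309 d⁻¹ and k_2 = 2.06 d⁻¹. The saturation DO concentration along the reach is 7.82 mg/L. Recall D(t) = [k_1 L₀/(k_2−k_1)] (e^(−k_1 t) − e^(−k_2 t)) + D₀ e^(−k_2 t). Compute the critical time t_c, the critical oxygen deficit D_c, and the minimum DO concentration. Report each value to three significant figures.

With k_2/k_1 = 6.667 and 1 − D₀(k_2−k_1)/(k_1 L₀) = 0.6862,
t_c = ln(6.667 × 0.6862) / (2.06 − 0.309) = ln(4.574) / 1.751 = 1.520/1.751 = 0.8683 d.
D_c = (k_1/k_2) L₀ e^(−k_1 t_c) = (0.309/2.06) × 26.0 × e^(−0.309×0.8683) = 0.1500 × 26.0 × 0.7647 = 2.982 mg/L.
Minimum DO = C_s − D_c = 7.82 − 2.982 = 4.838 mg/L.

t_c ≈ 0.868 d; D_c ≈ 2.98 mg/L; min DO ≈ 4.84 mg/L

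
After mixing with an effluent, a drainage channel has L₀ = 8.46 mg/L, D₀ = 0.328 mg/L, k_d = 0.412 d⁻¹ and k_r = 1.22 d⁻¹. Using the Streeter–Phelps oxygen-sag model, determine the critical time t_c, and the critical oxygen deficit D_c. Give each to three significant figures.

t_c ≈ 1.25 d; D_c ≈ 1.71 mg/L

t_c = [1/(k_r−k_d)] ln[(k_r/k_d)(1 − D₀(k_r−k_d)/(k_d L₀))]
= [1/(1.22−0.412)] ln[(1.22/0.412)(1 − 0.328×0.8080/(0.412×8.46))]
= (1/0.8080) ln[2.961 × 0.9240] = 1.238 × ln(2.736) = 1.238 × 1.007 = 1.246 d.
L(t_c) = L₀ e^(−k_d t_c) = 8.46 × 0.5986 = 5.064 mg/L, and at the critical point k_r D_c = k_d L, so D_c = (0.412/1.22) × 5.064 = 1.710 mg/L.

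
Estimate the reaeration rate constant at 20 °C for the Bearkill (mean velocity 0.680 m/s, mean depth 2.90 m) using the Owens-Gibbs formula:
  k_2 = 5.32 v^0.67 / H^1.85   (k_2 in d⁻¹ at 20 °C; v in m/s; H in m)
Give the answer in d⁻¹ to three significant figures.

k_2 ≈ 0.573 d⁻¹

k_2 = 5.32 × 0.680^0.67 / 2.90^1.85 = 5.32 × 0.7723 / 7.169 = 0.5731 d⁻¹.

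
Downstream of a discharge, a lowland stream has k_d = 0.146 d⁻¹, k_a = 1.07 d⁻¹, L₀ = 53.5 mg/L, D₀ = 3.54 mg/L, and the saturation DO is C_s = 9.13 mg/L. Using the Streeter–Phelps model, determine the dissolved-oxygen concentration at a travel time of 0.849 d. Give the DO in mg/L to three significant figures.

DO ≈ 3.64 mg/L

k_d L₀/(k_a−k_d) = 0.146×53.5/(1.07−0.146) = 7.811/0.9240 = 8.453 mg/L.
e^(−k_d t) = e^(−0.146×0.8490) = 0.8834; e^(−k_a t) = e^(−1.07×0.8490) = 0.4032.
D = 8.453 × (0.8834 − 0.4032) + 3.54 × 0.4032 = 4.060 + 1.427 = 5.487 mg/L.
DO = C_s − D = 9.13 − 5.487 = 3.643 mg/L.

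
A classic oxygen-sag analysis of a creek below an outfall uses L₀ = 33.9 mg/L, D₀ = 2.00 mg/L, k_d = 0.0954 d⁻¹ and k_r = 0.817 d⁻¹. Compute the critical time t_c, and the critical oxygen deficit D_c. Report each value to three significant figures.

t_c ≈ 2.16 d; D_c ≈ 3.22 mg/L

t_c = [1/(k_r−k_d)] ln[(k_r/k_d)(1 − D₀(k_r−k_d)/(k_d L₀))]
= [1/(0.817−0.0954)] ln[(0.817/0.0954)(1 − 2.00×0.7216/(0.0954×33.9))]
= (1/0.7216) ln[8.564 × 0.5537] = 1.386 × ln(4.742) = 1.386 × 1.557 = 2.157 d.
D_c = (k_d/k_r) L₀ e^(−k_d t_c) = (0.0954/0.817) × 33.9 × e^(−0.0954×2.157) = 0.1168 × 33.9 × 0.8140 = 3.222 mg/L.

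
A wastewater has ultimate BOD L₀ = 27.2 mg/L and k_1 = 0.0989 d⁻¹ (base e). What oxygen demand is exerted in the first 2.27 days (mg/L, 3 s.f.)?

y_t = L₀(1 − e^(−k_1 t)) = 27.2 × (1 − e^(−0.0989×2.27))
= 27.2 × (1 − 0.7989) = 27.2 × 0.2011 = 5.470 mg/L.

y ≈ 5.47 mg/L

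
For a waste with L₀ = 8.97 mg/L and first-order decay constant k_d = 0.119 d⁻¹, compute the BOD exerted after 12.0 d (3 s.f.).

y ≈ 6.82 mg/L

y_t = L₀(1 − e^(−k_d t)) = 8.97 × (1 − e^(−0.119×12.0))
= 8.97 × (1 − 0.2398) = 8.97 × 0.7602 = 6.819 mg/L.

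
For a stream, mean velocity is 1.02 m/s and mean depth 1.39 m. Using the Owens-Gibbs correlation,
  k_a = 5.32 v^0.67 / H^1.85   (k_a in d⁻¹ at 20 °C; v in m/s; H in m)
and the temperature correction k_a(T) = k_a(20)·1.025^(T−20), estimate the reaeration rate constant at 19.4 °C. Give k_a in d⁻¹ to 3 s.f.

k_a ≈ 2.89 d⁻¹

k_a(20) = 5.32 × 1.02^0.67 / 1.39^1.85 = 5.32 × 1.013 / 1.839 = 2.932 d⁻¹.
k_a(19.4) = 2.932 × 1.025^(19.4−20) = 2.932 × 0.9853 = 2.888 d⁻¹.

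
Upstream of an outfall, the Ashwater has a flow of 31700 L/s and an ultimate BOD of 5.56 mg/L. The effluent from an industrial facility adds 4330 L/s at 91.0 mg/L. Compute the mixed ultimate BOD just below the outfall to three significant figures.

15.8 mg/L

Flow-weighted mixing: C = (Q_r C_r + Q_w C_w)/(Q_r + Q_w)
= (31700×5.56 + 4330×91.0)/(31700 + 4330) = 570300/36030 = 15.83 mg/L.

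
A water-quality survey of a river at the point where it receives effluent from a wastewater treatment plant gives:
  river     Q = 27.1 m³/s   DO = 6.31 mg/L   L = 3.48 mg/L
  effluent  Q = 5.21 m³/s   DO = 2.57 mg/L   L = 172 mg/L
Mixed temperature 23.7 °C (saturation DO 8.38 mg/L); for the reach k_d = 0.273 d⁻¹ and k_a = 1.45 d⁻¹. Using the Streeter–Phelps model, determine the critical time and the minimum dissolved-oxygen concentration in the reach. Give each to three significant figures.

Mixed DO = (27.1×6.31 + 5.21×2.57)/(27.1+5.21) = 184.4/32.31 = 5.707 mg/L.
Mixed L₀ = (27.1×3.48 + 5.21×172)/(32.31) = 990.4/32.31 = 30.65 mg/L.
Initial deficit D₀ = C_s − DO₀ = 8.38 − 5.707 = 2.673 mg/L.
t_c = (1/1.177) ln[(1.45/0.273)(1 − 2.673×1.177/(0.273×30.65))] = 0.8496 × ln(3.315) = 1.018 d.
D_c = (0.273/1.45) × 30.65 × e^(−0.273×1.018) = 0.1883 × 30.65 × 0.7573 = 4.371 mg/L.
Minimum DO = 8.38 − 4.371 = 4.009 mg/L.

t_c ≈ 1.02 d; minimum DO ≈ 4.01 mg/L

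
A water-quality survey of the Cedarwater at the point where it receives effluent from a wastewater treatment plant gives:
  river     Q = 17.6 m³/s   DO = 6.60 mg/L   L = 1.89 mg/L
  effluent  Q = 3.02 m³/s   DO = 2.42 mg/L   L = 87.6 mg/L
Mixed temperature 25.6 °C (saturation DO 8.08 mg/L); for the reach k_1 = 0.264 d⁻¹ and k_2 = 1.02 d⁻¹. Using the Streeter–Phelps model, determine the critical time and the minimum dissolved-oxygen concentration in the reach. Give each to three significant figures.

t_c ≈ 1.08 d; minimum DO ≈ 5.27 mg/L

Mixed DO = (17.6×6.60 + 3.02×2.42)/(17.6+3.02) = 123.5/20.62 = 5.988 mg/L.
Mixed L₀ = (17.6×1.89 + 3.02×87.6)/(20.62) = 297.8/20.62 = 14.44 mg/L.
Initial deficit D₀ = C_s − DO₀ = 8.08 − 5.988 = 2.092 mg/L.
t_c = (1/0.7560) ln[(1.02/0.264)(1 − 2.092×0.7560/(0.264×14.44))] = 1.323 × ln(2.261) = 1.079 d.
D_c = (0.264/1.02) × 14.44 × e^(−0.264×1.079) = 0.2588 × 14.44 × 0.7521 = 2.812 mg/L.
Minimum DO = 8.08 − 2.812 = 5.268 mg/L.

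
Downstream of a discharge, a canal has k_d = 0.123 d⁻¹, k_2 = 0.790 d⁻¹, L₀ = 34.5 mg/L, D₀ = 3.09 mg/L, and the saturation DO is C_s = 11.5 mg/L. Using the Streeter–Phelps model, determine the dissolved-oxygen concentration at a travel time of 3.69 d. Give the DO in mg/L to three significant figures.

k_d L₀/(k_2−k_d) = 0.123×34.5/(0.790−0.123) = 4.244/0.6670 = 6.362 mg/L.
e^(−k_d t) = e^(−0.123×3.690) = 0.6352; e^(−k_2 t) = e^(−0.790×3.690) = 0.05420.
D = 6.362 × (0.6352 − 0.05420) + 3.09 × 0.05420 = 3.696 + 0.1675 = 3.864 mg/L.
DO = C_s − D = 11.5 − 3.864 = 7.636 mg/L.

DO ≈ 7.64 mg/L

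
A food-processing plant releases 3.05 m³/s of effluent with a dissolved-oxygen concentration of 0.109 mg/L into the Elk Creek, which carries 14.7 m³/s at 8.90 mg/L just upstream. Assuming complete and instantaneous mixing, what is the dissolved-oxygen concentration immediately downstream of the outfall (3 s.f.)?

7.39 mg/L

Flow-weighted mixing: C = (Q_r C_r + Q_w C_w)/(Q_r + Q_w)
= (14.7×8.90 + 3.05×0.109)/(14.7 + 3.05) = 131.2/17.75 = 7.389 mg/L.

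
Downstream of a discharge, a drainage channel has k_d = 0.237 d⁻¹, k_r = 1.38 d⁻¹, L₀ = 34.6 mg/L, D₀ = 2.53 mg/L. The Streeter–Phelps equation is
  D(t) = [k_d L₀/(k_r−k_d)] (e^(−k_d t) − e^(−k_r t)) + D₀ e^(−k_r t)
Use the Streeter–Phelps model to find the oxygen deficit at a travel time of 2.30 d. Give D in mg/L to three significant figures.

D ≈ 3.97 mg/L

k_d L₀/(k_r−k_d) = 0.237×34.6/(1.38−0.237) = 8.200/1.143 = 7.174 mg/L.
e^(−k_d t) = e^(−0.237×2.300) = 0.5798; e^(−k_r t) = e^(−1.38×2.300) = 0.04184.
D = 7.174 × (0.5798 − 0.04184) + 2.53 × 0.04184 = 3.859 + 0.1058 = 3.965 mg/L.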